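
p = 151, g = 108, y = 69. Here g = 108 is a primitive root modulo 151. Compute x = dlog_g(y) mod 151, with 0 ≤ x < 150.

62

Baby-step giant-step with m = ceil(sqrt(150)) = 13.
Baby table (108^j mod 151 for j=0..12):
  0:1  1:108  2:37  3:70  4:10  5:23  6:68  7:96
  8:100  9:79  10:76  11:54  12:94
Giant step factor: 108^(-13) ≡ 82 (mod 151).
Scan 69·82^i mod 151 for i = 0, 1, …:
  i=0: 69   i=1: 71   i=2: 84   i=3: 93
  i=4: 76
Match at i=4, j=10: x = 4·13 + 10 = 62.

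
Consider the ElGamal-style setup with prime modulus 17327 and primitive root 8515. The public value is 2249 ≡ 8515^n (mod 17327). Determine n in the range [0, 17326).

2068

Baby-step giant-step with m = ceil(sqrt(17326)) = 132.
Baby table (8515^j mod 17327 for j=0..131):
  0:1  1:8515  2:9057  3:15205  4:3231  5:14016  6:15191  7:5310
  8:8507  9:10245  10:12057  11:2880  12:5495  13:7025  14:5071  15:681
  16:11497  17:16732  18:10386  19:17109  20:15046  21:852  22:12094  23:6049
  24:11391  25:15146  26:3329  27:16790  28:1773  29:5278  30:13259  31:14980
  32:10653  33:3450  34:7485  35:6069  36:8421  37:5689  38:12870  39:12102
  40:4861  41:14539  42:15497  43:11850  44:7629  45:2012  46:13104  47:12007
  48:10305  49:3147  50:9163  51:16791  52:10288  53:14335  54:11137  55:884
  56:7342  57:1314  58:12795  59:14576  60:1339  61:419  62:15750  63:270
  64:11886  65:2283  66:16178  67:6020  68:7034  69:12398  70:12886  71:9726
  72:11157  73:15241  74:15212  75:10855  76:8107  77:337  78:10600  79:2657
  80:12620  81:14573  82:10448  83:7902  84:4789  85:7904  86:4492  87:8691
  88:248  89:15153  90:10953  91:10881  92:4246  93:10568  94:7409  95:28
  96:13169  97:11018  98:9892  99:3833  100:11254  101:9500  102:10064  103:12945
  104:9628  105:8383  106:11332  107:15244  108:6103  109:3372  110:1741  111:10030
  112:667  113:13576  114:11223  115:5440  116:6529  117:9419  118:13429  119:7062
  120:8240  121:6577  122:2291  123:14990  124:9168  125:7385  126:3592  127:3725
  128:9965  129:1656  130:13989  131:10537
Giant step factor: 8515^(-132) ≡ 5210 (mod 17327).
Scan 2249·5210^i mod 17327 for i = 0, 1, …:
  i=0: 2249   i=1: 4238   i=2: 5382   i=3: 5134
  i=4: 12579   i=5: 5876   i=6: 14478   i=7: 5949
  i=8: 13614   i=9: 9529     …   i=14: 16183
  i=15: 248
Match at i=15, j=88: n = 15·132 + 88 = 2068.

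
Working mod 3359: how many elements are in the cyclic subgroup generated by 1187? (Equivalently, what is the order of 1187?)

3358

The order of 1187 must divide p − 1 = 3358 = 2 · 23 · 73.
Divisors: 1, 2, 23, 46, 73, 146, 1679, 3358.
Check each in increasing order: 1187^1 ≡ 1187;  1187^2 ≡ 1548;  1187^23 ≡ 148;  1187^46 ≡ 1750;  1187^73 ≡ 331;  1187^146 ≡ 2073;  1187^1679 ≡ 3358;  1187^3358 ≡ 1.
Smallest exponent giving 1 is 3358.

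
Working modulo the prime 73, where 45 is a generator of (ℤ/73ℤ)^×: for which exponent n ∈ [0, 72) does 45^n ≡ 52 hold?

Baby-step giant-step with m = ceil(sqrt(72)) = 9.
Baby table (45^j mod 73 for j=0..8):
  0:1  1:45  2:54  3:21  4:69  5:39  6:3  7:62
  8:16
Giant step factor: 45^(-9) ≡ 51 (mod 73).
Scan 52·51^i mod 73 for i = 0, 1, …:
  i=0: 52   i=1: 24   i=2: 56   i=3: 9
  i=4: 21
Match at i=4, j=3: n = 4·9 + 3 = 39.

39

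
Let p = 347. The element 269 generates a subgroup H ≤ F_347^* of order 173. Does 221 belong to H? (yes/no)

no

221 ∈ ⟨269⟩ iff 221^173 ≡ 1 (mod 347), since |⟨269⟩| = 173.
221^173 mod 347 = 346.
Since 346 ≠ 1, 221 does not lie in the subgroup.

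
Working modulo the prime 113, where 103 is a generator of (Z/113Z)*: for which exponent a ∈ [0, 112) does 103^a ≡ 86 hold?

Successive powers of 103 modulo 113:
  103^0=1  103^1=103  103^2=100  103^3=17  103^4=56  103^5=5
  103^6=63  103^7=48  103^8=85  103^9=54  103^10=25  103^11=89
  103^12=14  103^13=86
So 103^13 ≡ 86 (mod 113), giving a = 13.

13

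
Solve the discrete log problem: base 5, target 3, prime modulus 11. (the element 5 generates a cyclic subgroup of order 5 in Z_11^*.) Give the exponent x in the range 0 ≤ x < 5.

2

Successive powers of 5 modulo 11:
  5^0=1  5^1=5  5^2=3
So 5^2 ≡ 3 (mod 11), giving x = 2.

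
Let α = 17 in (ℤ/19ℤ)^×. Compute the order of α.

9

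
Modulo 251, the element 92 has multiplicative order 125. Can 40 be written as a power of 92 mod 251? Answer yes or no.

no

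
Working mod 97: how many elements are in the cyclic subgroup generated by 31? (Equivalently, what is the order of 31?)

48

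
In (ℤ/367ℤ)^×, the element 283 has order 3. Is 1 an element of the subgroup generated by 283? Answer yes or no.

1 ∈ ⟨283⟩ iff 1^3 ≡ 1 (mod 367), since |⟨283⟩| = 3.
1^3 mod 367 = 1.
Since 1 = 1, 1 lies in the subgroup.

yes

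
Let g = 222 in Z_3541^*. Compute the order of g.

1180

The order of 222 must divide p − 1 = 3540 = 2^2 · 3 · 5 · 59.
Divisors: 1, 2, 3, 4, 5, 6, 10, 12, 15, 20, 30, 59, 60, 118, 177, 236, 295, 354, 590, 708, 885, 1180, 1770, 3540.
Check each in increasing order: 222^1 ≡ 222;  222^2 ≡ 3251;  222^3 ≡ 2899;  222^4 ≡ 2657;  222^5 ≡ 2048;  222^6 ≡ 1408;  222^10 ≡ 1760;  222^12 ≡ 3045;  222^15 ≡ 3283;  222^20 ≡ 2766;  222^30 ≡ 2826;  222^59 ≡ 3531;  222^60 ≡ 1321;  222^118 ≡ 100;  222^177 ≡ 2541;  222^236 ≡ 2918;  222^295 ≡ 2689;  222^354 ≡ 1438;  222^590 ≡ 3540;  222^708 ≡ 3441;  222^885 ≡ 852;  222^1180 ≡ 1.
Smallest exponent giving 1 is 1180.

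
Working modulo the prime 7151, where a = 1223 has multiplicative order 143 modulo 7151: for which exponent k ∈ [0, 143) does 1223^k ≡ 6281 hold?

Baby-step giant-step with m = ceil(sqrt(143)) = 12.
Baby table (1223^j mod 7151 for j=0..11):
  0:1  1:1223  2:1170  3:710  4:3059  5:1184  6:3530  7:5137
  8:3973  9:3450  10:260  11:3336
Giant step factor: 1223^(-12) ≡ 2949 (mod 7151).
Scan 6281·2949^i mod 7151 for i = 0, 1, …:
  i=0: 6281   i=1: 1579   i=2: 1170
Match at i=2, j=2: k = 2·12 + 2 = 26.

26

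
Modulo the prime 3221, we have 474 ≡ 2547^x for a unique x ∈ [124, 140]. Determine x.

Compute 2547^124 mod 3221 = 2218, then multiply by 2547 repeatedly:
  2547^124=2218  2547^125=2833  2547^126=611  2547^127=474
Found 474 at exponent 127.

127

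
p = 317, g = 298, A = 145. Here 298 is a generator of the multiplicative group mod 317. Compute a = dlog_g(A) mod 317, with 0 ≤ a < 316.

Baby-step giant-step with m = ceil(sqrt(316)) = 18.
Baby table (298^j mod 317 for j=0..17):
  0:1  1:298  2:44  3:115  4:34  5:305  6:228  7:106
  8:205  9:226  10:144  11:117  12:313  13:76  14:141  15:174
  16:181  17:48
Giant step factor: 298^(-18) ≡ 252 (mod 317).
Scan 145·252^i mod 317 for i = 0, 1, …:
  i=0: 145   i=1: 85   i=2: 181
Match at i=2, j=16: a = 2·18 + 16 = 52.

52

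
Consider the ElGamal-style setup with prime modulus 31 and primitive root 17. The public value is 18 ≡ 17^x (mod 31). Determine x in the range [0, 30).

8

Successive powers of 17 modulo 31:
  17^0=1  17^1=17  17^2=10  17^3=15  17^4=7  17^5=26
  17^6=8  17^7=12  17^8=18
So 17^8 ≡ 18 (mod 31), giving x = 8.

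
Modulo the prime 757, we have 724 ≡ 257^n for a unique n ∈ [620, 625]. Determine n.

622

Compute 257^620 mod 757 = 713, then multiply by 257 repeatedly:
  257^620=713  257^621=47  257^622=724
Found 724 at exponent 622.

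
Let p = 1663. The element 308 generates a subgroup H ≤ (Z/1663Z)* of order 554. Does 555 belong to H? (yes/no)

yes

555 ∈ ⟨308⟩ iff 555^554 ≡ 1 (mod 1663), since |⟨308⟩| = 554.
555^554 mod 1663 = 1.
Since 1 = 1, 555 lies in the subgroup.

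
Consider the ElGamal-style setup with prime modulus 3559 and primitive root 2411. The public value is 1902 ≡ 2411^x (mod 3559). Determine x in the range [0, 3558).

3506

Baby-step giant-step with m = ceil(sqrt(3558)) = 60.
Baby table (2411^j mod 3559 for j=0..59):
  0:1  1:2411  2:1074  3:2021  4:360  5:3123  6:2268  7:1524
  8:1476  9:3195  10:1469  11:554  12:1069  13:643  14:2108  15:136
  16:468  17:145  18:813  19:2693  20:1207  21:2374  22:842  23:1432
  24:322  25:480  26:605  27:3024  28:2032  29:1968  30:701  31:3145
  32:1925  33:239  34:3230  35:438  36:2554  37:624  38:2566  39:1084
  40:1218  41:423  42:1979  43:2309  44:723  45:2802  46:640  47:1993
  48:473  49:1523  50:2624  51:2121  52:3007  53:194  54:1505  55:1934
  56:584  57:2219  58:832  59:2235
Giant step factor: 2411^(-60) ≡ 797 (mod 3559).
Scan 1902·797^i mod 3559 for i = 0, 1, …:
  i=0: 1902   i=1: 3319   i=2: 906   i=3: 3164
  i=4: 1936   i=5: 1945   i=6: 2000   i=7: 3127
  i=8: 919   i=9: 2848     …   i=57: 99
  i=58: 605
Match at i=58, j=26: x = 58·60 + 26 = 3506.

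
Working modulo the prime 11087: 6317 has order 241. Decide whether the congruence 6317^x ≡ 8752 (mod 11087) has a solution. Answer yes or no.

yes

8752 ∈ ⟨6317⟩ iff 8752^241 ≡ 1 (mod 11087), since |⟨6317⟩| = 241.
8752^241 mod 11087 = 1.
Since 1 = 1, 8752 lies in the subgroup.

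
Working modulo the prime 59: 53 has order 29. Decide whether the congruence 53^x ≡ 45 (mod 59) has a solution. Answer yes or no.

yes

45 ∈ ⟨53⟩ iff 45^29 ≡ 1 (mod 59), since |⟨53⟩| = 29.
45^29 mod 59 = 1.
Since 1 = 1, 45 lies in the subgroup.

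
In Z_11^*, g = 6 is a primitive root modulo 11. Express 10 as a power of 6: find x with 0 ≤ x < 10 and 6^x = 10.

Successive powers of 6 modulo 11:
  6^0=1  6^1=6  6^2=3  6^3=7  6^4=9  6^5=10
So 6^5 ≡ 10 (mod 11), giving x = 5.

5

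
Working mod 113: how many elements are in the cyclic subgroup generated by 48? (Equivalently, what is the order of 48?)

16

The order of 48 must divide p − 1 = 112 = 2^4 · 7.
Divisors: 1, 2, 4, 7, 8, 14, 16, 28, 56, 112.
Check each in increasing order: 48^1 ≡ 48;  48^2 ≡ 44;  48^4 ≡ 15;  48^7 ≡ 40;  48^8 ≡ 112;  48^14 ≡ 18;  48^16 ≡ 1.
Smallest exponent giving 1 is 16.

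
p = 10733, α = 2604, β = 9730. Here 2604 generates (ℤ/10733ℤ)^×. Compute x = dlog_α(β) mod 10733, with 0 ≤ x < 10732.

Baby-step giant-step with m = ceil(sqrt(10732)) = 104.
Baby table (2604^j mod 10733 for j=0..103):
  0:1  1:2604  2:8293  3:176  4:7518  5:10613  6:9510  7:3009
  8:346  9:10145  10:3667  11:7231  12:3842  13:1412  14:6162  15:13
  16:1653  17:479  18:2288  19:1137  20:9173  21:5567  22:6918  23:4498
  24:3089  25:4739  26:8139  27:7014  28:7623  29:4975  30:169  31:23
  32:6227  33:8278  34:4048  35:1186  36:7973  37:4070  38:4809  39:7958
  40:7942  41:9210  42:5318  43:2502  44:277  45:2197  46:299  47:5820
  48:284  49:9692  50:4685  51:7052  52:9978  53:8852  54:6857  55:6649
  56:1667  57:4736  58:327  59:3601  60:7095  61:3887  62:529  63:3692
  64:7933  65:7240  66:5812  67:918  68:7746  69:3277  70:573  71:205
  72:7903  73:4251  74:3881  75:6371  76:7599  77:6877  78:5064  79:6532
  80:8256  81:425  82:1201  83:4101  84:10402  85:7449  86:2665  87:6142
  88:1598  89:7521  90:7692  91:2190  92:3537  93:1434  94:9785  95:10731
  96:5525  97:4880  98:10381  99:6430  100:240  101:2446  102:4715  103:10041
Giant step factor: 2604^(-104) ≡ 8716 (mod 10733).
Scan 9730·8716^i mod 10733 for i = 0, 1, …:
  i=0: 9730   i=1: 5247   i=2: 10272   i=3: 6799
  i=4: 3191   i=5: 3553   i=6: 3243   i=7: 5999
  i=8: 6841   i=9: 4341     …   i=62: 2593
  i=63: 7623
Match at i=63, j=28: x = 63·104 + 28 = 6580.

6580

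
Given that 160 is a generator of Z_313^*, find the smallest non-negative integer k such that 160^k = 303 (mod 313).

125

Baby-step giant-step with m = ceil(sqrt(312)) = 18.
Baby table (160^j mod 313 for j=0..17):
  0:1  1:160  2:247  3:82  4:287  5:222  6:151  7:59
  8:50  9:175  10:143  11:31  12:265  13:145  14:38  15:133
  16:309  17:299
Giant step factor: 160^(-18) ≡ 198 (mod 313).
Scan 303·198^i mod 313 for i = 0, 1, …:
  i=0: 303   i=1: 211   i=2: 149   i=3: 80
  i=4: 190   i=5: 60   i=6: 299
Match at i=6, j=17: k = 6·18 + 17 = 125.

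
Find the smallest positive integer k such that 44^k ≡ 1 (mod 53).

The order of 44 must divide p − 1 = 52 = 2^2 · 13.
Divisors: 1, 2, 4, 13, 26, 52.
Check each in increasing order: 44^1 ≡ 44;  44^2 ≡ 28;  44^4 ≡ 42;  44^13 ≡ 1.
Smallest exponent giving 1 is 13.

13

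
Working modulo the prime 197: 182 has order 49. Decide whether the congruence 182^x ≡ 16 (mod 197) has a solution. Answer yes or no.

16 ∈ ⟨182⟩ iff 16^49 ≡ 1 (mod 197), since |⟨182⟩| = 49.
16^49 mod 197 = 1.
Since 1 = 1, 16 lies in the subgroup.

yes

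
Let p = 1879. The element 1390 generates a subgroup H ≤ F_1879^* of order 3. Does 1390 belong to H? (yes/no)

yes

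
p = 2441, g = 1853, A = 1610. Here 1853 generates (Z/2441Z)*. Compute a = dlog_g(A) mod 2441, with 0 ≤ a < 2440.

573

Baby-step giant-step with m = ceil(sqrt(2440)) = 50.
Baby table (1853^j mod 2441 for j=0..49):
  0:1  1:1853  2:1563  3:1213  4:1969  5:1703  6:1887  7:1099
  8:653  9:1714  10:301  11:1205  12:1791  13:1404  14:1947  15:2434
  16:1675  17:1264  18:1273  19:863  20:284  21:1437  22:2071  23:311
  24:207  25:334  26:1329  27:2109  28:2377  29:1017  30:49  31:480
  32:916  33:853  34:1282  35:453  36:2146  37:149  38:264  39:992
  40:103  41:461  42:2324  43:448  44:204  45:2098  46:1522  47:911
  48:1352  49:790
Giant step factor: 1853^(-50) ≡ 1274 (mod 2441).
Scan 1610·1274^i mod 2441 for i = 0, 1, …:
  i=0: 1610   i=1: 700   i=2: 835   i=3: 1955
  i=4: 850   i=5: 1537   i=6: 456   i=7: 2427
  i=8: 1692   i=9: 205   i=10: 2424   i=11: 311
Match at i=11, j=23: a = 11·50 + 23 = 573.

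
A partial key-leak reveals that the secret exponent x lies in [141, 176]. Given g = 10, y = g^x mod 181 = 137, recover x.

142

Compute 10^141 mod 181 = 68, then multiply by 10 repeatedly:
  10^141=68  10^142=137
Found 137 at exponent 142.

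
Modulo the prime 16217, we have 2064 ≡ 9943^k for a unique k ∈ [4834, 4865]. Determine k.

Compute 9943^4834 mod 16217 = 9309, then multiply by 9943 repeatedly:
  9943^4834=9309  9943^4835=8968  9943^4836=7758  9943^4837=9742  9943^4838=565
  9943^4839=6713  9943^4840=14404  9943^4841=6645  9943^4842=3177  9943^4843=14412
  9943^4844=5104  9943^4845=6079  9943^4846=2738  9943^4847=11808  9943^4848=12081
  9943^4849=2064
Found 2064 at exponent 4849.

4849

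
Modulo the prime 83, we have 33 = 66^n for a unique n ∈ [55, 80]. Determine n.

Compute 66^55 mod 83 = 32, then multiply by 66 repeatedly:
  66^55=32  66^56=37  66^57=35  66^58=69  66^59=72
  66^60=21  66^61=58  66^62=10  66^63=79  66^64=68
  66^65=6  66^66=64  66^67=74  66^68=70  66^69=55
  66^70=61  66^71=42  66^72=33
Found 33 at exponent 72.

72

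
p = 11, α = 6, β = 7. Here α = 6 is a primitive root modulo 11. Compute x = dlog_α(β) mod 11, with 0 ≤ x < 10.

3

Successive powers of 6 modulo 11:
  6^0=1  6^1=6  6^2=3  6^3=7
So 6^3 ≡ 7 (mod 11), giving x = 3.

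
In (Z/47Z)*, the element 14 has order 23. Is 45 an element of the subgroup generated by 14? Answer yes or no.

no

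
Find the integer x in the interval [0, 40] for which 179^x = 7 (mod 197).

22

Compute 179^0 mod 197 = 1, then multiply by 179 repeatedly:
  179^0=1  179^1=179  179^2=127  179^3=78  179^4=172
  179^5=56  179^6=174  179^7=20  179^8=34  179^9=176
  179^10=181  179^11=91  179^12=135  179^13=131  179^14=6
  179^15=89  179^16=171  179^17=74  179^18=47  179^19=139
  179^20=59  179^21=120  179^22=7
Found 7 at exponent 22.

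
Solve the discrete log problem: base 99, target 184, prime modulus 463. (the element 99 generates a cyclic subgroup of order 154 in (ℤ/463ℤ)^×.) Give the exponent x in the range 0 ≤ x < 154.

Baby-step giant-step with m = ceil(sqrt(154)) = 13.
Baby table (99^j mod 463 for j=0..12):
  0:1  1:99  2:78  3:314  4:65  5:416  6:440  7:38
  8:58  9:186  10:357  11:155  12:66
Giant step factor: 99^(-13) ≡ 187 (mod 463).
Scan 184·187^i mod 463 for i = 0, 1, …:
  i=0: 184   i=1: 146   i=2: 448   i=3: 436
  i=4: 44   i=5: 357
Match at i=5, j=10: x = 5·13 + 10 = 75.

75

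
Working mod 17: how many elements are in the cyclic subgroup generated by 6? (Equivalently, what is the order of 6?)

16

The order of 6 must divide p − 1 = 16 = 2^4.
Divisors: 1, 2, 4, 8, 16.
Check each in increasing order: 6^1 ≡ 6;  6^2 ≡ 2;  6^4 ≡ 4;  6^8 ≡ 16;  6^16 ≡ 1.
Smallest exponent giving 1 is 16.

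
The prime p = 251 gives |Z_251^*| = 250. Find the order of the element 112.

The order of 112 must divide p − 1 = 250 = 2 · 5^3.
Divisors: 1, 2, 5, 10, 25, 50, 125, 250.
Check each in increasing order: 112^1 ≡ 112;  112^2 ≡ 245;  112^5 ≡ 16;  112^10 ≡ 5;  112^25 ≡ 149;  112^50 ≡ 113;  112^125 ≡ 1.
Smallest exponent giving 1 is 125.

125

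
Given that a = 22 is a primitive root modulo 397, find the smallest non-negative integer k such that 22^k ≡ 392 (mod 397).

137

Baby-step giant-step with m = ceil(sqrt(396)) = 20.
Baby table (22^j mod 397 for j=0..19):
  0:1  1:22  2:87  3:326  4:26  5:175  6:277  7:139
  8:279  9:183  10:56  11:41  12:108  13:391  14:265  15:272
  16:29  17:241  18:141  19:323
Giant step factor: 22^(-20) ≡ 129 (mod 397).
Scan 392·129^i mod 397 for i = 0, 1, …:
  i=0: 392   i=1: 149   i=2: 165   i=3: 244
  i=4: 113   i=5: 285   i=6: 241
Match at i=6, j=17: k = 6·20 + 17 = 137.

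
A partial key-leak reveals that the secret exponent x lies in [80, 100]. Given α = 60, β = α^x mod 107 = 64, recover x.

82

Compute 60^80 mod 107 = 49, then multiply by 60 repeatedly:
  60^80=49  60^81=51  60^82=64
Found 64 at exponent 82.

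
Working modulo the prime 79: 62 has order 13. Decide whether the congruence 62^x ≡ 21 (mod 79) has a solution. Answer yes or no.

yes

21 ∈ ⟨62⟩ iff 21^13 ≡ 1 (mod 79), since |⟨62⟩| = 13.
21^13 mod 79 = 1.
Since 1 = 1, 21 lies in the subgroup.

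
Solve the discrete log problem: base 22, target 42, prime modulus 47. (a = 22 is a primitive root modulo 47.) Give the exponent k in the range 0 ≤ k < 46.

12

Successive powers of 22 modulo 47:
  22^0=1  22^1=22  22^2=14  22^3=26  22^4=8  22^5=35
  22^6=18  22^7=20  22^8=17  22^9=45  22^10=3  22^11=19
  22^12=42
So 22^12 ≡ 42 (mod 47), giving k = 12.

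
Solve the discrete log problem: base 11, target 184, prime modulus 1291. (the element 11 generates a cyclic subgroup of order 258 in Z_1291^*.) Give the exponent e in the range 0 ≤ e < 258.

182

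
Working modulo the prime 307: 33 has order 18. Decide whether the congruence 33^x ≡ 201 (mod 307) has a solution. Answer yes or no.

no

201 ∈ ⟨33⟩ iff 201^18 ≡ 1 (mod 307), since |⟨33⟩| = 18.
201^18 mod 307 = 273.
Since 273 ≠ 1, 201 does not lie in the subgroup.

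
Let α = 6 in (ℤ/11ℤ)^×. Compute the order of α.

10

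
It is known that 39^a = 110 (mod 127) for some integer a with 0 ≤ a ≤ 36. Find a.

Compute 39^0 mod 127 = 1, then multiply by 39 repeatedly:
  39^0=1  39^1=39  39^2=124  39^3=10  39^4=9
  39^5=97  39^6=100  39^7=90  39^8=81  39^9=111
  39^10=11  39^11=48  39^12=94  39^13=110
Found 110 at exponent 13.

13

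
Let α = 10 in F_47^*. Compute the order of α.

The order of 10 must divide p − 1 = 46 = 2 · 23.
Divisors: 1, 2, 23, 46.
Check each in increasing order: 10^1 ≡ 10;  10^2 ≡ 6;  10^23 ≡ 46;  10^46 ≡ 1.
Smallest exponent giving 1 is 46.

46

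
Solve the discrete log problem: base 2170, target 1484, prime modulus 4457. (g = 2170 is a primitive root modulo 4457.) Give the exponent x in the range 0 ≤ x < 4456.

3970

Baby-step giant-step with m = ceil(sqrt(4456)) = 67.
Baby table (2170^j mod 4457 for j=0..66):
  0:1  1:2170  2:2308  3:3149  4:749  5:2982  6:3833  7:848
  8:3876  9:561  10:609  11:2258  12:1617  13:1231  14:1527  15:2039
  16:3286  17:3877  18:2731  19:2917  20:950  21:2366  22:4213  23:903
  24:2887  25:2705  26:4438  27:3340  28:718  29:2567  30:3597  31:1283
  32:2942  33:1716  34:2125  35:2712  36:1800  37:1668  38:476  39:3353
  40:2186  41:1372  42:4421  43:2106  44:1595  45:2518  46:4235  47:4073
  48:179  49:671  50:3088  51:2089  52:361  53:3395  54:4186  55:254
  56:2969  57:2365  58:2043  59:3052  60:4195  61:1956  62:1456  63:3964
  64:4327  65:3148  66:3036
Giant step factor: 2170^(-67) ≡ 1554 (mod 4457).
Scan 1484·1554^i mod 4457 for i = 0, 1, …:
  i=0: 1484   i=1: 1867   i=2: 4268   i=3: 456
  i=4: 4418   i=5: 1792   i=6: 3600   i=7: 865
  i=8: 2653   i=9: 37     …   i=58: 1296
  i=59: 3877
Match at i=59, j=17: x = 59·67 + 17 = 3970.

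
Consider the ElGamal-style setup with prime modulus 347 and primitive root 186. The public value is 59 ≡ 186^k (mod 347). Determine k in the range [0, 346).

Successive powers of 186 modulo 347:
  186^0=1  186^1=186  186^2=243  186^3=88  186^4=59
So 186^4 ≡ 59 (mod 347), giving k = 4.

4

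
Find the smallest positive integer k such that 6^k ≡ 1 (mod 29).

The order of 6 must divide p − 1 = 28 = 2^2 · 7.
Divisors: 1, 2, 4, 7, 14, 28.
Check each in increasing order: 6^1 ≡ 6;  6^2 ≡ 7;  6^4 ≡ 20;  6^7 ≡ 28;  6^14 ≡ 1.
Smallest exponent giving 1 is 14.

14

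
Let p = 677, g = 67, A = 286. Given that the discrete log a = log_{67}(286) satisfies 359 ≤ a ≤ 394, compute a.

380

Compute 67^359 mod 677 = 153, then multiply by 67 repeatedly:
  67^359=153  67^360=96  67^361=339  67^362=372  67^363=552
  67^364=426  67^365=108  67^366=466  67^367=80  67^368=621
  67^369=310  67^370=460  67^371=355  67^372=90  67^373=614
  67^374=518  67^375=179  67^376=484  67^377=609  67^378=183
  67^379=75  67^380=286
Found 286 at exponent 380.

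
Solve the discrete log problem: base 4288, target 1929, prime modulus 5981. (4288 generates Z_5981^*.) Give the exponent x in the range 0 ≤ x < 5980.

2006

Baby-step giant-step with m = ceil(sqrt(5980)) = 78.
Baby table (4288^j mod 5981 for j=0..77):
  0:1  1:4288  2:1350  3:5173  4:4276  5:3723  6:935  7:2010
  8:259  9:4107  10:2752  11:63  12:999  13:1316  14:2925  15:243
  16:1290  17:5076  18:1029  19:4355  20:1558  21:5908  22:3969  23:3127
  24:5155  25:4845  26:3347  27:3517  28:2795  29:5017  30:5220  31:2458
  32:1382  33:4826  34:5609  35:1791  36:204  37:1526  38:274  39:2636
  40:5059  41:5886  42:5329  43:3332  44:4988  45:488  46:5175  47:890
  48:442  49:5300  50:4581  51:1724  52:5977  53:791  54:581  55:3232
  56:839  57:3051  58:2241  59:3922  60:4945  61:1515  62:954  63:5729
  64:1985  65:717  66:262  67:5009  68:821  69:3620  70:1865  71:523
  72:5730  73:292  74:2067  75:5435  76:3304  77:4544
Giant step factor: 4288^(-78) ≡ 583 (mod 5981).
Scan 1929·583^i mod 5981 for i = 0, 1, …:
  i=0: 1929   i=1: 179   i=2: 2680   i=3: 1399
  i=4: 2201   i=5: 3249   i=6: 4171   i=7: 3407
  i=8: 589   i=9: 2470     …   i=24: 5767
  i=25: 839
Match at i=25, j=56: x = 25·78 + 56 = 2006.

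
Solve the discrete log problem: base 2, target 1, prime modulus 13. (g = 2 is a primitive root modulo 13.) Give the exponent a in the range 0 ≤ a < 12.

Successive powers of 2 modulo 13:
  2^0=1
So 2^0 ≡ 1 (mod 13), giving a = 0.

0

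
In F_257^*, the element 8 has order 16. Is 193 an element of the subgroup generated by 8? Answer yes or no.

yes

⟨8⟩ has order 16; its elements mod 257 are {1, 2, 4, 8, 16, 32, 64, 128, 129, 193, 225, 241, 249, 253, 255, 256}.
193 is in this set.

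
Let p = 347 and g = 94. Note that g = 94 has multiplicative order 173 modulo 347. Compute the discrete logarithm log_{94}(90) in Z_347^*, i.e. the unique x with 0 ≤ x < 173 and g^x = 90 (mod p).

136

Baby-step giant-step with m = ceil(sqrt(173)) = 14.
Baby table (94^j mod 347 for j=0..13):
  0:1  1:94  2:161  3:213  4:243  5:287  6:259  7:56
  8:59  9:341  10:130  11:75  12:110  13:277
Giant step factor: 94^(-14) ≡ 267 (mod 347).
Scan 90·267^i mod 347 for i = 0, 1, …:
  i=0: 90   i=1: 87   i=2: 327   i=3: 212
  i=4: 43   i=5: 30   i=6: 29   i=7: 109
  i=8: 302   i=9: 130
Match at i=9, j=10: x = 9·14 + 10 = 136.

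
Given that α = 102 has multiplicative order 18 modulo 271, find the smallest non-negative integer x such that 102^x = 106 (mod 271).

Successive powers of 102 modulo 271:
  102^0=1  102^1=102  102^2=106
So 102^2 ≡ 106 (mod 271), giving x = 2.

2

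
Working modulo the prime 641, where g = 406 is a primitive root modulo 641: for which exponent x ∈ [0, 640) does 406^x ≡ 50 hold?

310

Baby-step giant-step with m = ceil(sqrt(640)) = 26.
Baby table (406^j mod 641 for j=0..25):
  0:1  1:406  2:99  3:452  4:186  5:519  6:466  7:101
  8:623  9:384  10:141  11:197  12:498  13:273  14:586  15:105
  16:324  17:139  18:26  19:300  20:10  21:214  22:349  23:33
  24:578  25:62
Giant step factor: 406^(-26) ≡ 352 (mod 641).
Scan 50·352^i mod 641 for i = 0, 1, …:
  i=0: 50   i=1: 293   i=2: 576   i=3: 196
  i=4: 405   i=5: 258   i=6: 435   i=7: 562
  i=8: 396   i=9: 295   i=10: 639   i=11: 578
Match at i=11, j=24: x = 11·26 + 24 = 310.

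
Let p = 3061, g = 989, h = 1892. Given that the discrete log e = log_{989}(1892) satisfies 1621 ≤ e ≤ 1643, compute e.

Compute 989^1621 mod 3061 = 2251, then multiply by 989 repeatedly:
  989^1621=2251  989^1622=892  989^1623=620  989^1624=980  989^1625=1944
  989^1626=308  989^1627=1573  989^1628=709  989^1629=232  989^1630=2934
  989^1631=2959  989^1632=135  989^1633=1892
Found 1892 at exponent 1633.

1633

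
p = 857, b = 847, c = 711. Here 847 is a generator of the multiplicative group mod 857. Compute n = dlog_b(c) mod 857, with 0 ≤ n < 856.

Baby-step giant-step with m = ceil(sqrt(856)) = 30.
Baby table (847^j mod 857 for j=0..29):
  0:1  1:847  2:100  3:714  4:573  5:269  6:738  7:333
  8:98  9:734  10:373  11:555  12:449  13:652  14:336  15:68
  16:177  17:801  18:560  19:399  20:295  21:478  22:362  23:665
  24:206  25:511  26:32  27:537  28:629  29:566
Giant step factor: 847^(-30) ≡ 541 (mod 857).
Scan 711·541^i mod 857 for i = 0, 1, …:
  i=0: 711   i=1: 715   i=2: 308   i=3: 370
  i=4: 489   i=5: 593   i=6: 295
Match at i=6, j=20: n = 6·30 + 20 = 200.

200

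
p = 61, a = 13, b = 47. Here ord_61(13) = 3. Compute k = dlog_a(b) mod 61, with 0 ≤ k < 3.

2

Successive powers of 13 modulo 61:
  13^0=1  13^1=13  13^2=47
So 13^2 ≡ 47 (mod 61), giving k = 2.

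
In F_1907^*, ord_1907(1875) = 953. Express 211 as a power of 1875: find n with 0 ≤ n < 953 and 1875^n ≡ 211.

Baby-step giant-step with m = ceil(sqrt(953)) = 31.
Baby table (1875^j mod 1907 for j=0..30):
  0:1  1:1875  2:1024  3:1558  4:1633  5:1140  6:1660  7:276
  8:703  9:388  10:933  11:656  12:1892  13:480  14:1803  15:1421
  16:296  17:63  18:1798  19:1581  20:897  21:1808  22:1261  23:1602
  24:225  25:428  26:1560  27:1569  28:1281  29:962  30:1635
Giant step factor: 1875^(-31) ≡ 576 (mod 1907).
Scan 211·576^i mod 1907 for i = 0, 1, …:
  i=0: 211   i=1: 1395   i=2: 673   i=3: 527
  i=4: 339   i=5: 750   i=6: 1018   i=7: 919
  i=8: 1105   i=9: 1449   i=10: 1265   i=11: 166
  i=12: 266   i=13: 656
Match at i=13, j=11: n = 13·31 + 11 = 414.

414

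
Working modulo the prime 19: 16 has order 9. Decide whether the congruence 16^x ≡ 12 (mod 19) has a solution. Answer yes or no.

⟨16⟩ has order 9; its elements mod 19 are {1, 4, 5, 6, 7, 9, 11, 16, 17}.
12 is not in this set.

no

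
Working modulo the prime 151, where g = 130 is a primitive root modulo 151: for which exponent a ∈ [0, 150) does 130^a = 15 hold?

91

Baby-step giant-step with m = ceil(sqrt(150)) = 13.
Baby table (130^j mod 151 for j=0..12):
  0:1  1:130  2:139  3:101  4:144  5:147  6:84  7:48
  8:49  9:28  10:16  11:117  12:110
Giant step factor: 130^(-13) ≡ 104 (mod 151).
Scan 15·104^i mod 151 for i = 0, 1, …:
  i=0: 15   i=1: 50   i=2: 66   i=3: 69
  i=4: 79   i=5: 62   i=6: 106   i=7: 1
Match at i=7, j=0: a = 7·13 + 0 = 91.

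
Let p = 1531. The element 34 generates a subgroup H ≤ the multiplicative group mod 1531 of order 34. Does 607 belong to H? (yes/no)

yes

607 ∈ ⟨34⟩ iff 607^34 ≡ 1 (mod 1531), since |⟨34⟩| = 34.
607^34 mod 1531 = 1.
Since 1 = 1, 607 lies in the subgroup.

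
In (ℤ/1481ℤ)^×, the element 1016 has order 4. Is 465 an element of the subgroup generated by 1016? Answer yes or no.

465 ∈ ⟨1016⟩ iff 465^4 ≡ 1 (mod 1481), since |⟨1016⟩| = 4.
465^4 mod 1481 = 1.
Since 1 = 1, 465 lies in the subgroup.

yes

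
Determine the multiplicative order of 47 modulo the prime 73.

The order of 47 must divide p − 1 = 72 = 2^3 · 3^2.
Divisors: 1, 2, 3, 4, 6, 8, 9, 12, 18, 24, 36, 72.
Check each in increasing order: 47^1 ≡ 47;  47^2 ≡ 19;  47^3 ≡ 17;  47^4 ≡ 69;  47^6 ≡ 70;  47^8 ≡ 16;  47^9 ≡ 22;  47^12 ≡ 9;  47^18 ≡ 46;  47^24 ≡ 8;  47^36 ≡ 72;  47^72 ≡ 1.
Smallest exponent giving 1 is 72.

72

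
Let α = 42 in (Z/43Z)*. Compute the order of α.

The order of 42 must divide p − 1 = 42 = 2 · 3 · 7.
Divisors: 1, 2, 3, 6, 7, 14, 21, 42.
Check each in increasing order: 42^1 ≡ 42;  42^2 ≡ 1.
Smallest exponent giving 1 is 2.

2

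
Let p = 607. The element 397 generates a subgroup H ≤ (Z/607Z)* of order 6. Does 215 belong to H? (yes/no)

⟨397⟩ has order 6; its elements mod 607 are {1, 210, 211, 396, 397, 606}.
215 is not in this set.

no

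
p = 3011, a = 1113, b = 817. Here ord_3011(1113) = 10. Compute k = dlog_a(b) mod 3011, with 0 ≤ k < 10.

4

Successive powers of 1113 modulo 3011:
  1113^0=1  1113^1=1113  1113^2=1248  1113^3=953  1113^4=817
So 1113^4 ≡ 817 (mod 3011), giving k = 4.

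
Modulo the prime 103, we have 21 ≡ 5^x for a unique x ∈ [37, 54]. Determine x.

43

Compute 5^37 mod 103 = 99, then multiply by 5 repeatedly:
  5^37=99  5^38=83  5^39=3  5^40=15  5^41=75
  5^42=66  5^43=21
Found 21 at exponent 43.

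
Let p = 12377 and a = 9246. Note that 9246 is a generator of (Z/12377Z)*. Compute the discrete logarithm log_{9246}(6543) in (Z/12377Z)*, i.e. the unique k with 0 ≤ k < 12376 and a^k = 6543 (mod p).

2114

Baby-step giant-step with m = ceil(sqrt(12376)) = 112.
Baby table (9246^j mod 12377 for j=0..111):
  0:1  1:9246  2:577  3:455  4:11127  5:2618  6:8993  7:592
  8:2998  9:7405  10:9443  11:2620  12:2731  13:1746  14:3908  15:4905
  16:2302  17:8229  18:3915  19:7742  20:6341  21:11414  22:7542  23:1314
  24:7407  25:3181  26:3774  27:3641  28:11623  29:9144  30:10514  31:3486
  32:1848  33:6348  34:1874  35:11581  36:4499  37:11034  38:9130  39:4840
  40:7785  41:7855  42:11471  43:2353  44:9449  45:8588  46:6193  47:4476
  48:8785  49:8236  50:6752  51:11781  52:9526  53:2664  54:1114  55:2380
  56:11551  57:11790  58:6101  59:7857  60:5209  61:3507  62:10359  63:6088
  64:11429  65:10085  66:9969  67:1855  68:9185  69:5913  70:2389  71:8126
  72:4606  73:10196  74:8984  75:4017  76:10182  77:3310  78:8316  79:3812
  80:8433  81:8795  82:1680  83:145  84:3954  85:9403  86:4090  87:4405
  88:8300  89:4400  90:11578  91:1515  92:9303  93:7765  94:8590  95:12308
  96:5630  97:9695  98:5736  99:11988  100:5013  101:10710  102:8660  103:3547
  104:8889  105:4414  106:4875  107:9593  108:3296  109:2642  110:8111  111:2063
Giant step factor: 9246^(-112) ≡ 7325 (mod 12377).
Scan 6543·7325^i mod 12377 for i = 0, 1, …:
  i=0: 6543   i=1: 3731   i=2: 1159   i=3: 11430
  i=4: 6722   i=5: 2944   i=6: 4066   i=7: 4388
  i=8: 11408   i=9: 6473     …   i=17: 1998
  i=18: 5736
Match at i=18, j=98: k = 18·112 + 98 = 2114.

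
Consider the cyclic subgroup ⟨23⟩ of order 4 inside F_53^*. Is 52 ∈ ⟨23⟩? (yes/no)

yes

⟨23⟩ has order 4; its elements mod 53 are {1, 23, 30, 52}.
52 is in this set.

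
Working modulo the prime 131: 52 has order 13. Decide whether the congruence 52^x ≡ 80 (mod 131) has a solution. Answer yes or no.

yes

80 ∈ ⟨52⟩ iff 80^13 ≡ 1 (mod 131), since |⟨52⟩| = 13.
80^13 mod 131 = 1.
Since 1 = 1, 80 lies in the subgroup.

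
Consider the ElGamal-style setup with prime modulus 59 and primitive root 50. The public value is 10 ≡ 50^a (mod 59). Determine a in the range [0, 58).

Baby-step giant-step with m = ceil(sqrt(58)) = 8.
Baby table (50^j mod 59 for j=0..7):
  0:1  1:50  2:22  3:38  4:12  5:10  6:28  7:43
Giant step factor: 50^(-8) ≡ 25 (mod 59).
Scan 10·25^i mod 59 for i = 0, 1, …:
  i=0: 10
Match at i=0, j=5: a = 0·8 + 5 = 5.

5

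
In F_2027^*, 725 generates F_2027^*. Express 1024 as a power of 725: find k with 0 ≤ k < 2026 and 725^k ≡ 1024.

Baby-step giant-step with m = ceil(sqrt(2026)) = 46.
Baby table (725^j mod 2027 for j=0..45):
  0:1  1:725  2:632  3:98  4:105  5:1126  6:1496  7:155
  8:890  9:664  10:1001  11:59  12:208  13:802  14:1728  15:114
  16:1570  17:1103  18:1037  19:1835  20:663  21:276  22:1454  23:110
  24:697  25:602  26:645  27:1415  28:213  29:373  30:834  31:604
  32:68  33:652  34:409  35:583  36:1059  37:1569  38:378  39:405
  40:1737  41:558  42:1177  43:1985  44:1982  45:1834
Giant step factor: 725^(-46) ≡ 425 (mod 2027).
Scan 1024·425^i mod 2027 for i = 0, 1, …:
  i=0: 1024   i=1: 1422   i=2: 304   i=3: 1499
  i=4: 597   i=5: 350   i=6: 779   i=7: 674
  i=8: 643   i=9: 1657     …   i=18: 490
  i=19: 1496
Match at i=19, j=6: k = 19·46 + 6 = 880.

880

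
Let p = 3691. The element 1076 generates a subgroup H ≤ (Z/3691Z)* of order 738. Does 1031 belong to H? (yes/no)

yes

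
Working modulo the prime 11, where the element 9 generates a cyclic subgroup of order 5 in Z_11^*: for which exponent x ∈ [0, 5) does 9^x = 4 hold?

Successive powers of 9 modulo 11:
  9^0=1  9^1=9  9^2=4
So 9^2 ≡ 4 (mod 11), giving x = 2.

2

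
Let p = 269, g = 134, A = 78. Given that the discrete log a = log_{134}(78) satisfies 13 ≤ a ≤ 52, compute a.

Compute 134^13 mod 269 = 183, then multiply by 134 repeatedly:
  134^13=183  134^14=43  134^15=113  134^16=78
Found 78 at exponent 16.

16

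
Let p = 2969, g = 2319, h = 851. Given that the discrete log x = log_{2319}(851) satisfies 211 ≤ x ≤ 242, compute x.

214

Compute 2319^211 mod 2969 = 1869, then multiply by 2319 repeatedly:
  2319^211=1869  2319^212=2440  2319^213=2415  2319^214=851
Found 851 at exponent 214.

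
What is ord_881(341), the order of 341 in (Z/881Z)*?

The order of 341 must divide p − 1 = 880 = 2^4 · 5 · 11.
Divisors: 1, 2, 4, 5, 8, 10, 11, 16, 20, 22, 40, 44, 55, 80, 88, 110, 176, 220, 440, 880.
Check each in increasing order: 341^1 ≡ 341;  341^2 ≡ 870;  341^4 ≡ 121;  341^5 ≡ 735;  341^8 ≡ 545;  341^10 ≡ 172;  341^11 ≡ 506;  341^16 ≡ 128;  341^20 ≡ 511;  341^22 ≡ 546;  341^40 ≡ 345;  341^44 ≡ 338;  341^55 ≡ 114;  341^80 ≡ 90;  341^88 ≡ 595;  341^110 ≡ 662;  341^176 ≡ 744;  341^220 ≡ 387;  341^440 ≡ 880;  341^880 ≡ 1.
Smallest exponent giving 1 is 880.

880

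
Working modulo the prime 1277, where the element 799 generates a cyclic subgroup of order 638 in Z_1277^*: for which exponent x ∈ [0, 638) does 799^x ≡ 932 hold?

224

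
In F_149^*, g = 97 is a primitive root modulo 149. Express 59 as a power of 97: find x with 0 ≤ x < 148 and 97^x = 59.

145

Baby-step giant-step with m = ceil(sqrt(148)) = 13.
Baby table (97^j mod 149 for j=0..12):
  0:1  1:97  2:22  3:48  4:37  5:13  6:69  7:137
  8:28  9:34  10:20  11:3  12:142
Giant step factor: 97^(-13) ≡ 70 (mod 149).
Scan 59·70^i mod 149 for i = 0, 1, …:
  i=0: 59   i=1: 107   i=2: 40   i=3: 118
  i=4: 65   i=5: 80   i=6: 87   i=7: 130
  i=8: 11   i=9: 25   i=10: 111   i=11: 22
Match at i=11, j=2: x = 11·13 + 2 = 145.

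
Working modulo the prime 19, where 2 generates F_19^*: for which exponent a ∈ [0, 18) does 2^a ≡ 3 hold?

Successive powers of 2 modulo 19:
  2^0=1  2^1=2  2^2=4  2^3=8  2^4=16  2^5=13
  2^6=7  2^7=14  2^8=9  2^9=18  2^10=17  2^11=15
  2^12=11  2^13=3
So 2^13 ≡ 3 (mod 19), giving a = 13.

13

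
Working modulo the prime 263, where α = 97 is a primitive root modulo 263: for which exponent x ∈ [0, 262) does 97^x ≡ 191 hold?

91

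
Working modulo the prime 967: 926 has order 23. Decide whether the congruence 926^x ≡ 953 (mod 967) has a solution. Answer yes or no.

yes

⟨926⟩ has order 23; its elements mod 967 are {1, 69, 72, 133, 157, 187, 196, 283, 332, 349, 474, 574, 641, 667, 696, 703, 714, 795, 873, 893, 916, 926, 953}.
953 is in this set.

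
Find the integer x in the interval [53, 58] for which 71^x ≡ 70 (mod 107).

57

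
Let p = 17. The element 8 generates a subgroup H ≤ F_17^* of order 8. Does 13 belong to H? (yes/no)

yes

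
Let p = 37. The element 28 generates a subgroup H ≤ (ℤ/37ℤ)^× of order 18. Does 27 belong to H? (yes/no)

yes

⟨28⟩ has order 18; its elements mod 37 are {1, 3, 4, 7, 9, 10, 11, 12, 16, 21, 25, 26, 27, 28, 30, 33, 34, 36}.
27 is in this set.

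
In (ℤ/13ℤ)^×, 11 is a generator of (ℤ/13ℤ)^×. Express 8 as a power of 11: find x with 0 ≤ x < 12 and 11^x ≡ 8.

Successive powers of 11 modulo 13:
  11^0=1  11^1=11  11^2=4  11^3=5  11^4=3  11^5=7
  11^6=12  11^7=2  11^8=9  11^9=8
So 11^9 ≡ 8 (mod 13), giving x = 9.

9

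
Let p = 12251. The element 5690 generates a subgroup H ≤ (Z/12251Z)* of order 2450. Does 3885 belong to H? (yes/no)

3885 ∈ ⟨5690⟩ iff 3885^2450 ≡ 1 (mod 12251), since |⟨5690⟩| = 2450.
3885^2450 mod 12251 = 1.
Since 1 = 1, 3885 lies in the subgroup.

yes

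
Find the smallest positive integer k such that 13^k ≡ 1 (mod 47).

46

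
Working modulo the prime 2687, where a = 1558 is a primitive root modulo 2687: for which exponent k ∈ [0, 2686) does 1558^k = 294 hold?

Baby-step giant-step with m = ceil(sqrt(2686)) = 52.
Baby table (1558^j mod 2687 for j=0..51):
  0:1  1:1558  2:1003  3:1527  4:1071  5:2678  6:2100  7:1721
  8:2379  9:1109  10:81  11:2596  12:633  13:85  14:767  15:1958
  16:819  17:2364  18:1922  19:1158  20:1187  21:690  22:220  23:1511
  24:326  25:65  26:1851  27:707  28:2523  29:2440  30:2102  31:2150
  32:1698  33:1476  34:2223  35:2578  36:2146  37:840  38:151  39:1489
  40:981  41:2182  42:501  43:1328  44:34  45:1919  46:1858  47:865
  48:1483  49:2381  50:1538  51:2087
Giant step factor: 1558^(-52) ≡ 1178 (mod 2687).
Scan 294·1178^i mod 2687 for i = 0, 1, …:
  i=0: 294   i=1: 2396   i=2: 1138   i=3: 2438
  i=4: 2248   i=5: 1449   i=6: 677   i=7: 2154
  i=8: 884   i=9: 1483
Match at i=9, j=48: k = 9·52 + 48 = 516.

516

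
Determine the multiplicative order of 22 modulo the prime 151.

75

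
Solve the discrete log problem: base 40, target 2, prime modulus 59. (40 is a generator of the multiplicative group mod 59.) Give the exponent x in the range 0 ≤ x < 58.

13

Successive powers of 40 modulo 59:
  40^0=1  40^1=40  40^2=7  40^3=44  40^4=49  40^5=13
  40^6=48  40^7=32  40^8=41  40^9=47  40^10=51  40^11=34
  40^12=3  40^13=2
So 40^13 ≡ 2 (mod 59), giving x = 13.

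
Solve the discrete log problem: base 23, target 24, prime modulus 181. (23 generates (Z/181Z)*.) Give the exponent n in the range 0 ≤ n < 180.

103

Baby-step giant-step with m = ceil(sqrt(180)) = 14.
Baby table (23^j mod 181 for j=0..13):
  0:1  1:23  2:167  3:40  4:15  5:164  6:152  7:57
  8:44  9:107  10:108  11:131  12:117  13:157
Giant step factor: 23^(-14) ≡ 20 (mod 181).
Scan 24·20^i mod 181 for i = 0, 1, …:
  i=0: 24   i=1: 118   i=2: 7   i=3: 140
  i=4: 85   i=5: 71   i=6: 153   i=7: 164
Match at i=7, j=5: n = 7·14 + 5 = 103.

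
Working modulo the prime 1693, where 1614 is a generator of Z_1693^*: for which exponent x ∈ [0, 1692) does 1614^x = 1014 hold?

Baby-step giant-step with m = ceil(sqrt(1692)) = 42.
Baby table (1614^j mod 1693 for j=0..41):
  0:1  1:1614  2:1162  3:1317  4:923  5:1575  6:857  7:17
  8:350  9:1131  10:380  11:454  12:1380  13:1025  14:289  15:871
  16:604  17:1381  18:946  19:1451  20:495  21:1527  22:1263  23:110
  24:1468  25:845  26:965  27:1643  28:564  29:1155  30:177  31:1254
  32:821  33:1168  34:843  35:1123  36:1012  37:1316  38:1002  39:413
  40:1233  41:787
Giant step factor: 1614^(-42) ≡ 908 (mod 1693).
Scan 1014·908^i mod 1693 for i = 0, 1, …:
  i=0: 1014   i=1: 1413   i=2: 1403   i=3: 788
  i=4: 1058   i=5: 733   i=6: 215   i=7: 525
  i=8: 967   i=9: 1062     …   i=26: 282
  i=27: 413
Match at i=27, j=39: x = 27·42 + 39 = 1173.

1173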